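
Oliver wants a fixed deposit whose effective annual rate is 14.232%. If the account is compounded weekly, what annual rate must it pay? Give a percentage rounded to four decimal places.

(1 + r/52)^52 − 1 = 0.14232, so 1 + r/52 = 1.14232^(1/52).
r/52 = 0.002562, so r = 0.133232 = 13.3232%.

13.3232%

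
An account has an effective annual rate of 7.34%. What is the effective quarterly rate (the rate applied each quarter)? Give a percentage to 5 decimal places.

1.78655%

The per-quarter rate i satisfies (1 + i)^4 = 1 + 0.0734.
i = 1.0734^(1/4) − 1 = 0.0178655 = 1.78655%.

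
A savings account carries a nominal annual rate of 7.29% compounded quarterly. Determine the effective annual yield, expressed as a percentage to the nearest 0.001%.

EAR = (1 + 0.0729/4)^4 − 1.
= 1.074917 − 1 = 7.492%.

7.492%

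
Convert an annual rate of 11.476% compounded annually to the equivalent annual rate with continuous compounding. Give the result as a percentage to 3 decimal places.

Compounded annually, EAR = nominal = 0.114760.
Equivalent continuous rate: r = ln(1 + 0.114760) = 0.108639 = 10.864%.

10.864%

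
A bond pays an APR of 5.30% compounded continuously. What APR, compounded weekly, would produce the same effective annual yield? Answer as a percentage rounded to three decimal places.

5.303%

EAR under continuous compounding: e^0.0530 − 1 = 0.054430.
Solve (1 + r/52)^52 = 1.054430: r/52 = 1.054430^(1/52) − 1 = 0.001020, so r = 0.053027 = 5.303%.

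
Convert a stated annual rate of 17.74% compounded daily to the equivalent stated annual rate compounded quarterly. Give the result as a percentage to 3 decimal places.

18.135%

EAR = (1 + 0.1774/365)^365 − 1 = 0.194057.
Solve (1 + r/4)^4 = 1.194057: r/4 = 1.194057^(1/4) − 1 = 0.045337, so r = 0.181348 = 18.135%.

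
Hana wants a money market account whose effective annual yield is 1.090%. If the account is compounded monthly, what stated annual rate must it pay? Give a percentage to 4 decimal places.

(1 + r/12)^12 − 1 = 0.01090, so 1 + r/12 = 1.01090^(1/12).
r/12 = 0.000904, so r = 0.010846 = 1.0846%.

1.0846%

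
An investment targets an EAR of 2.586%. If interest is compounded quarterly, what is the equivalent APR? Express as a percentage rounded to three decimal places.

2.561%

(1 + r/4)^4 − 1 = 0.02586, so 1 + r/4 = 1.02586^(1/4).
r/4 = 0.006403, so r = 0.025613 = 2.561%.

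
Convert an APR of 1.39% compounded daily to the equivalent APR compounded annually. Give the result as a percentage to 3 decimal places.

EAR = (1 + 0.0139/365)^365 − 1 = 0.013997.
Compounded annually, the equivalent nominal rate is the EAR itself: 1.400%.

1.400%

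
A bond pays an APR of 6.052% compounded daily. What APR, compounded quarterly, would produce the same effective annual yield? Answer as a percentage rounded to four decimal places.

6.0975%

EAR = (1 + 0.06052/365)^365 − 1 = 0.062384.
Solve (1 + r/4)^4 = 1.062384: r/4 = 1.062384^(1/4) − 1 = 0.015244, so r = 0.060975 = 6.0975%.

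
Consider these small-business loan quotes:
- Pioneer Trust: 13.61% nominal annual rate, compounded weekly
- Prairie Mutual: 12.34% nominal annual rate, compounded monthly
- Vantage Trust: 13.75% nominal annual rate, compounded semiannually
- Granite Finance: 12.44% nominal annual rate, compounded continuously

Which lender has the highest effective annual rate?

Pioneer Trust: (1 + 0.1361/52)^52 − 1 = 14.559%
Prairie Mutual: (1 + 0.1234/12)^12 − 1 = 13.062%
Vantage Trust: (1 + 0.1375/2)^2 − 1 = 14.223%
Granite Finance: e^0.1244 − 1 = 13.247%
The highest effective annual rate is Pioneer Trust at 14.559%.

Pioneer Trust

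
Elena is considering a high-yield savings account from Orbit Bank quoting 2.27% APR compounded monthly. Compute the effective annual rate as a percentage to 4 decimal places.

EAR = (1 + 0.0227/12)^12 − 1.
= 1.022938 − 1 = 2.2938%.

2.2938%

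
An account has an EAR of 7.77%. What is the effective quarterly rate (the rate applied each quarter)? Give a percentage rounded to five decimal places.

1.88834%

The per-quarter rate i satisfies (1 + i)^4 = 1 + 0.0777.
i = 1.0777^(1/4) − 1 = 0.0188834 = 1.88834%.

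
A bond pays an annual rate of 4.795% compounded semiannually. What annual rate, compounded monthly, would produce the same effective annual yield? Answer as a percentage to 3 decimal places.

4.748%

EAR = (1 + 0.04795/2)^2 − 1 = 0.048525.
Solve (1 + r/12)^12 = 1.048525: r/12 = 1.048525^(1/12) − 1 = 0.003956, so r = 0.047478 = 4.748%.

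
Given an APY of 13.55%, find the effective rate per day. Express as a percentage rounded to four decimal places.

The per-day rate i satisfies (1 + i)^365 = 1 + 0.1355.
i = 1.1355^(1/365) − 1 = 0.0003482 = 0.0348%.

0.0348%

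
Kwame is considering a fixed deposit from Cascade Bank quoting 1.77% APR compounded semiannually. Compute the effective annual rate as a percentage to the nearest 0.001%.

1.778%

EAR = (1 + 0.0177/2)^2 − 1.
= 1.017778 − 1 = 1.778%.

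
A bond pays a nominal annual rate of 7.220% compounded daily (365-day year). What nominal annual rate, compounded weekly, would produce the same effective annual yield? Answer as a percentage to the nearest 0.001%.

EAR = (1 + 0.07220/365)^365 − 1 = 0.074863.
Solve (1 + r/52)^52 = 1.074863: r/52 = 1.074863^(1/52) − 1 = 0.001389, so r = 0.072243 = 7.224%.

7.224%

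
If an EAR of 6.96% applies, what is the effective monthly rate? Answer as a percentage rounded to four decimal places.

0.5623%

The per-month rate i satisfies (1 + i)^12 = 1 + 0.0696.
i = 1.0696^(1/12) − 1 = 0.0056228 = 0.5623%.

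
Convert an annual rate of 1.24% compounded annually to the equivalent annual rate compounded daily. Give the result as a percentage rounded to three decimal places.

1.232%

Compounded annually, EAR = nominal = 0.012400.
Solve (1 + r/365)^365 = 1.012400: r/365 = 1.012400^(1/365) − 1 = 0.000034, so r = 0.012324 = 1.232%.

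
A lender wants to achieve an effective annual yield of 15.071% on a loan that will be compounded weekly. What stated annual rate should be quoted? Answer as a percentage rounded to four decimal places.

14.0569%

(1 + r/52)^52 − 1 = 0.15071, so 1 + r/52 = 1.15071^(1/52).
r/52 = 0.002703, so r = 0.140569 = 14.0569%.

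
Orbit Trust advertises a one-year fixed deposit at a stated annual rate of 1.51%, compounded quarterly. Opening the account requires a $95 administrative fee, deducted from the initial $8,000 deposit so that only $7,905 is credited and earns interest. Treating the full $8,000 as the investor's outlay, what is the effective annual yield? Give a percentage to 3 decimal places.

Value after one year: 7,905 × (1 + 0.0151/4)^4 = 7,905 × 1.015186 = $8,025.04.
Effective yield on the $8,000 outlay: 8,025.04 / 8,000 − 1 = 0.003130 = 0.313%.

0.313%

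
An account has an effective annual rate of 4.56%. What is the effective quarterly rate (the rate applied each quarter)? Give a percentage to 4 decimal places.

1.1210%

The per-quarter rate i satisfies (1 + i)^4 = 1 + 0.0456.
i = 1.0456^(1/4) − 1 = 0.0112101 = 1.1210%.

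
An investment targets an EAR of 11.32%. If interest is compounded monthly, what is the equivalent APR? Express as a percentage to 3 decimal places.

10.772%

(1 + r/12)^12 − 1 = 0.1132, so 1 + r/12 = 1.1132^(1/12).
r/12 = 0.008977, so r = 0.107719 = 10.772%.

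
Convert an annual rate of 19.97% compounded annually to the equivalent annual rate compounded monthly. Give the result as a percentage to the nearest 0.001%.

Compounded annually, EAR = nominal = 0.199700.
Solve (1 + r/12)^12 = 1.199700: r/12 = 1.199700^(1/12) − 1 = 0.015288, so r = 0.183460 = 18.346%.

18.346%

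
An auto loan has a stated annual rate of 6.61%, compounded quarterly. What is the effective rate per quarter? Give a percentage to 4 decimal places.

1.6525%

With a nominal annual rate compounded quarterly, the periodic rate is the nominal rate divided by 4.
i = 0.0661 / 4 = 0.0165250 = 1.6525%.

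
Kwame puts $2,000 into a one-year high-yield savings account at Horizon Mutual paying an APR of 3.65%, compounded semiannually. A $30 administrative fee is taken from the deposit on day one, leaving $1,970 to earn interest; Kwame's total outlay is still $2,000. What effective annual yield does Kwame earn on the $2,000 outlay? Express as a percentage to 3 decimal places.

2.128%

Value after one year: 1,970 × (1 + 0.0365/2)^2 = 1,970 × 1.036833 = $2,042.56.
Effective yield on the $2,000 outlay: 2,042.56 / 2,000 − 1 = 0.021281 = 2.128%.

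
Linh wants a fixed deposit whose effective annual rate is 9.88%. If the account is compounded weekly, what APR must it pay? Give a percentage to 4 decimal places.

(1 + r/52)^52 − 1 = 0.0988, so 1 + r/52 = 1.0988^(1/52).
r/52 = 0.001814, so r = 0.094304 = 9.4304%.

9.4304%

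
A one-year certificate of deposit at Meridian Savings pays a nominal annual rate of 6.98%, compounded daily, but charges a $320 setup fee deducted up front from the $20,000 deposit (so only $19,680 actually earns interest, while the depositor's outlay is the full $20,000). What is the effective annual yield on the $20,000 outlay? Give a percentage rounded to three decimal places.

Value after one year: 19,680 × (1 + 0.0698/365)^365 = 19,680 × 1.072287 = $21,102.60.
Effective yield on the $20,000 outlay: 21,102.60 / 20,000 − 1 = 0.055130 = 5.513%.

5.513%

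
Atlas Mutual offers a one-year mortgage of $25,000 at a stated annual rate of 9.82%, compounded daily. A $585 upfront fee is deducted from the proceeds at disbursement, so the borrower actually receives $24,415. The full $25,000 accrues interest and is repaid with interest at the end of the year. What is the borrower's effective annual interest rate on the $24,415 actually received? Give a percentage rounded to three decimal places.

12.960%

Amount owed after one year: 25,000 × (1 + 0.0982/365)^365 = 25,000 × 1.103169 = $27,579.22.
Effective rate on net proceeds: 27,579.22 / 24,415 − 1 = 0.129602 = 12.960%.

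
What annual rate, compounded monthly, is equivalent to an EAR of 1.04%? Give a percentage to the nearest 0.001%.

(1 + r/12)^12 − 1 = 0.0104, so 1 + r/12 = 1.0104^(1/12).
r/12 = 0.000863, so r = 0.010351 = 1.035%.

1.035%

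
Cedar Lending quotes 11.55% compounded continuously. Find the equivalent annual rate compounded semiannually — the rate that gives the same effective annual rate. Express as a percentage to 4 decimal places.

EAR under continuous compounding: e^0.1155 − 1 = 0.122435.
Solve (1 + r/2)^2 = 1.122435: r/2 = 1.122435^(1/2) − 1 = 0.059450, so r = 0.118900 = 11.8900%.

11.8900%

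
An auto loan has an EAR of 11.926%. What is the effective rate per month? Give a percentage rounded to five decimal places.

0.94332%

The per-month rate i satisfies (1 + i)^12 = 1 + 0.11926.
i = 1.11926^(1/12) − 1 = 0.0094332 = 0.94332%.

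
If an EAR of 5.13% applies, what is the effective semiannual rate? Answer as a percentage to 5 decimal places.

The per-half-year rate i satisfies (1 + i)^2 = 1 + 0.0513.
i = 1.0513^(1/2) − 1 = 0.0253292 = 2.53292%.

2.53292%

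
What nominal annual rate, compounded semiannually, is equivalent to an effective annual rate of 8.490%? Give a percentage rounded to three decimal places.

8.317%

(1 + r/2)^2 − 1 = 0.08490, so 1 + r/2 = 1.08490^(1/2).
r/2 = 0.041585, so r = 0.083171 = 8.317%.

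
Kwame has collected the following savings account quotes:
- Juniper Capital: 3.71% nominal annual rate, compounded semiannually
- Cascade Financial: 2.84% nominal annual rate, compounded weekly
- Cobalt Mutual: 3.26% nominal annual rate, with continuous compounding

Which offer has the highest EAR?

Juniper Capital

Juniper Capital: (1 + 0.0371/2)^2 − 1 = 3.744%
Cascade Financial: (1 + 0.0284/52)^52 − 1 = 2.880%
Cobalt Mutual: e^0.0326 − 1 = 3.314%
The highest effective annual rate is Juniper Capital at 3.744%.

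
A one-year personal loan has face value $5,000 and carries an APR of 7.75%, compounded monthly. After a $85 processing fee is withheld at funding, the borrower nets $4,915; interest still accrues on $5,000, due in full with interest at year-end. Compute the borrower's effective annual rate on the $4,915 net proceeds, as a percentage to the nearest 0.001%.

Amount owed after one year: 5,000 × (1 + 0.0775/12)^12 = 5,000 × 1.080313 = $5,401.56.
Effective rate on net proceeds: 5,401.56 / 4,915 − 1 = 0.098996 = 9.900%.

9.900%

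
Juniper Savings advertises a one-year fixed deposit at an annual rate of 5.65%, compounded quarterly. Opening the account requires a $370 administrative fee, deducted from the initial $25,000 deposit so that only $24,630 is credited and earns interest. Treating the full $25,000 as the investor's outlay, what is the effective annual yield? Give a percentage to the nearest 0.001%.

4.205%

Value after one year: 24,630 × (1 + 0.0565/4)^4 = 24,630 × 1.057708 = $26,051.36.
Effective yield on the $25,000 outlay: 26,051.36 / 25,000 − 1 = 0.042054 = 4.205%.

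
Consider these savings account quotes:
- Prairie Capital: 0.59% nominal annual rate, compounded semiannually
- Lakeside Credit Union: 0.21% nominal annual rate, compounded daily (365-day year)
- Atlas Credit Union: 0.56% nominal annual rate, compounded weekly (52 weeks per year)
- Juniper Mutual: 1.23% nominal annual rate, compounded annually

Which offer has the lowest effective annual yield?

Prairie Capital: (1 + 0.0059/2)^2 − 1 = 0.591%
Lakeside Credit Union: (1 + 0.0021/365)^365 − 1 = 0.210%
Atlas Credit Union: (1 + 0.0056/52)^52 − 1 = 0.562%
Juniper Mutual: compounded annually, EAR = 1.230%
The lowest effective annual rate is Lakeside Credit Union at 0.210%.

Lakeside Credit Union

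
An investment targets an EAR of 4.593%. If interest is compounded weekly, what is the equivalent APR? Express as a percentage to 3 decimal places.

(1 + r/52)^52 − 1 = 0.04593, so 1 + r/52 = 1.04593^(1/52).
r/52 = 0.000864, so r = 0.044926 = 4.493%.

4.493%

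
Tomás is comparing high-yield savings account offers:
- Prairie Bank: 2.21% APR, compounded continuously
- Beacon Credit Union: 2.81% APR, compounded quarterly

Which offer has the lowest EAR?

Prairie Bank

Prairie Bank: e^0.0221 − 1 = 2.235%
Beacon Credit Union: (1 + 0.0281/4)^4 − 1 = 2.840%
The lowest effective annual rate is Prairie Bank at 2.235%.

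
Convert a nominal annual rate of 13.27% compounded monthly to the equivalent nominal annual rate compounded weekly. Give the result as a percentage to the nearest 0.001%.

13.214%

EAR = (1 + 0.1327/12)^12 − 1 = 0.141076.
Solve (1 + r/52)^52 = 1.141076: r/52 = 1.141076^(1/52) − 1 = 0.002541, so r = 0.132139 = 13.214%.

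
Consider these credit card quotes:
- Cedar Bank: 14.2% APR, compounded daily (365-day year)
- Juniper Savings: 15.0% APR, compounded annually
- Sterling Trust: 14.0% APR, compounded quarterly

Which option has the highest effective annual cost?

Cedar Bank: (1 + 0.142/365)^365 − 1 = 15.254%
Juniper Savings: compounded annually, EAR = 15.000%
Sterling Trust: (1 + 0.140/4)^4 − 1 = 14.752%
The highest effective annual rate is Cedar Bank at 15.254%.

Cedar Bank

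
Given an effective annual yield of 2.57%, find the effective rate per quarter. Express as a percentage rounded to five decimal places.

0.63640%

The per-quarter rate i satisfies (1 + i)^4 = 1 + 0.0257.
i = 1.0257^(1/4) − 1 = 0.0063640 = 0.63640%.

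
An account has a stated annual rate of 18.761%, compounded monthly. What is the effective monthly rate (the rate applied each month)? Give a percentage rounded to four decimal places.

1.5634%

With a nominal annual rate compounded monthly, the periodic rate is the nominal rate divided by 12.
i = 0.18761 / 12 = 0.0156342 = 1.5634%.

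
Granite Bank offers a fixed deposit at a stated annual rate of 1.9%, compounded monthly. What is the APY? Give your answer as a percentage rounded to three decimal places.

EAR = (1 + 0.019/12)^12 − 1.
= 1.019166 − 1 = 1.917%.

1.917%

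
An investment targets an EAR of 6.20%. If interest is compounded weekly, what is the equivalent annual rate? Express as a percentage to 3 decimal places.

(1 + r/52)^52 − 1 = 0.0620, so 1 + r/52 = 1.0620^(1/52).
r/52 = 0.001157, so r = 0.060189 = 6.019%.

6.019%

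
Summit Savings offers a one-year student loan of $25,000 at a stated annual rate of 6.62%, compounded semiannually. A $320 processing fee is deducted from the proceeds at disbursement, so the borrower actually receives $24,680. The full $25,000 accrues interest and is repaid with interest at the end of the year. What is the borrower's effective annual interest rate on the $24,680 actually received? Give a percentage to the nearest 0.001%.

Amount owed after one year: 25,000 × (1 + 0.0662/2)^2 = 25,000 × 1.067296 = $26,682.39.
Effective rate on net proceeds: 26,682.39 / 24,680 − 1 = 0.081134 = 8.113%.

8.113%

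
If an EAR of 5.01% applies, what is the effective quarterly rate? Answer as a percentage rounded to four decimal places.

The per-quarter rate i satisfies (1 + i)^4 = 1 + 0.0501.
i = 1.0501^(1/4) − 1 = 0.0122963 = 1.2296%.

1.2296%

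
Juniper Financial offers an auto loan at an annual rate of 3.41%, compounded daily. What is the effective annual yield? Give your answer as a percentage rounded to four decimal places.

EAR = (1 + 0.0341/365)^365 − 1.
= (1 + 0.000093)^365 − 1 = 1.034686 − 1 = 3.4686%.

3.4686%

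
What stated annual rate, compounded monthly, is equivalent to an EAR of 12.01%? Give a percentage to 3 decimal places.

11.396%

(1 + r/12)^12 − 1 = 0.1201, so 1 + r/12 = 1.1201^(1/12).
r/12 = 0.009496, so r = 0.113956 = 11.396%.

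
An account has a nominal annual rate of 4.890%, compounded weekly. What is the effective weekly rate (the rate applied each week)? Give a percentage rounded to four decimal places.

With a nominal annual rate compounded weekly, the periodic rate is the nominal rate divided by 52.
i = 0.04890 / 52 = 0.0009404 = 0.0940%.

0.0940%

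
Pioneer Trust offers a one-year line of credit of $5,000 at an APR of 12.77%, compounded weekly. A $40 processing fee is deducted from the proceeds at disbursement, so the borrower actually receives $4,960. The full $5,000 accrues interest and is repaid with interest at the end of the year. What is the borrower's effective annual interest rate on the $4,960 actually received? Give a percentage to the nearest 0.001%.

14.520%

Amount owed after one year: 5,000 × (1 + 0.1277/52)^52 = 5,000 × 1.136034 = $5,680.17.
Effective rate on net proceeds: 5,680.17 / 4,960 − 1 = 0.145196 = 14.520%.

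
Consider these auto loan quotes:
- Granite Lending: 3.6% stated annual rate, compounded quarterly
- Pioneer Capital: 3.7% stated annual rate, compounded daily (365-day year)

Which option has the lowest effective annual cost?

Granite Lending: (1 + 0.036/4)^4 − 1 = 3.649%
Pioneer Capital: (1 + 0.037/365)^365 − 1 = 3.769%
The lowest effective annual rate is Granite Lending at 3.649%.

Granite Lending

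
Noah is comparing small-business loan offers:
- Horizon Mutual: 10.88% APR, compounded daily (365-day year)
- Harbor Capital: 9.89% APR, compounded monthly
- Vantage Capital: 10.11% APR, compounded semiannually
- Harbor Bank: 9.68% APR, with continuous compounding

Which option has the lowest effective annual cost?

Harbor Bank

Horizon Mutual: (1 + 0.1088/365)^365 − 1 = 11.492%
Harbor Capital: (1 + 0.0989/12)^12 − 1 = 10.351%
Vantage Capital: (1 + 0.1011/2)^2 − 1 = 10.366%
Harbor Bank: e^0.0968 − 1 = 10.164%
The lowest effective annual rate is Harbor Bank at 10.164%.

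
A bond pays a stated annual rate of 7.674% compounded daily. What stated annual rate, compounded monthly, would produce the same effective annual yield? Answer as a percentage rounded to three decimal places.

7.698%

EAR = (1 + 0.07674/365)^365 − 1 = 0.079753.
Solve (1 + r/12)^12 = 1.079753: r/12 = 1.079753^(1/12) − 1 = 0.006415, so r = 0.076978 = 7.698%.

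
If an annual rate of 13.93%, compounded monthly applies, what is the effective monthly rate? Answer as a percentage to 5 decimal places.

With a nominal annual rate compounded monthly, the periodic rate is the nominal rate divided by 12.
i = 0.1393 / 12 = 0.0116083 = 1.16083%.

1.16083%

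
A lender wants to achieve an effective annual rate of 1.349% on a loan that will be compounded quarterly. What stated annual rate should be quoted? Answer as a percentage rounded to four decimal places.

(1 + r/4)^4 − 1 = 0.01349, so 1 + r/4 = 1.01349^(1/4).
r/4 = 0.003356, so r = 0.013422 = 1.3422%.

1.3422%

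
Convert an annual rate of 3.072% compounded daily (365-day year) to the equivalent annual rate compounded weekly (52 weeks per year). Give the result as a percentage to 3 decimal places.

3.073%

EAR = (1 + 0.03072/365)^365 − 1 = 0.031195.
Solve (1 + r/52)^52 = 1.031195: r/52 = 1.031195^(1/52) − 1 = 0.000591, so r = 0.030728 = 3.073%.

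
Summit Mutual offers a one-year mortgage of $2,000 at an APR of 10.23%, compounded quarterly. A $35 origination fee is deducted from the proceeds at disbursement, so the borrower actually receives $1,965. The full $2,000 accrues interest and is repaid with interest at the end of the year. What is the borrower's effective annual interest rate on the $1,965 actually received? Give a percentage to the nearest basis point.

Amount owed after one year: 2,000 × (1 + 0.1023/4)^4 = 2,000 × 1.106292 = $2,212.58.
Effective rate on net proceeds: 2,212.58 / 1,965 − 1 = 0.125997 = 12.60%.

12.60%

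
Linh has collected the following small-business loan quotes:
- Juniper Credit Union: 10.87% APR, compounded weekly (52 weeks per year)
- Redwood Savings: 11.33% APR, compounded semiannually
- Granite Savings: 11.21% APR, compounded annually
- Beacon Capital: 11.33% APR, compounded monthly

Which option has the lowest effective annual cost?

Granite Savings

Juniper Credit Union: (1 + 0.1087/52)^52 − 1 = 11.470%
Redwood Savings: (1 + 0.1133/2)^2 − 1 = 11.651%
Granite Savings: compounded annually, EAR = 11.210%
Beacon Capital: (1 + 0.1133/12)^12 − 1 = 11.937%
The lowest effective annual rate is Granite Savings at 11.210%.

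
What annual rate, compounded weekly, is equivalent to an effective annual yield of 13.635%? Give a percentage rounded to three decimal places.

12.798%

(1 + r/52)^52 − 1 = 0.13635, so 1 + r/52 = 1.13635^(1/52).
r/52 = 0.002461, so r = 0.127979 = 12.798%.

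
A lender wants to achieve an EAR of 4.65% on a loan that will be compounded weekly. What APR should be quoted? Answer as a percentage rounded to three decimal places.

(1 + r/52)^52 − 1 = 0.0465, so 1 + r/52 = 1.0465^(1/52).
r/52 = 0.000874, so r = 0.045471 = 4.547%.

4.547%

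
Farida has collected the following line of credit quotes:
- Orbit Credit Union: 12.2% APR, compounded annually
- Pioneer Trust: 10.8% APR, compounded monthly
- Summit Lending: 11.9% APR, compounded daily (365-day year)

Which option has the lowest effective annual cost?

Orbit Credit Union: compounded annually, EAR = 12.200%
Pioneer Trust: (1 + 0.108/12)^12 − 1 = 11.351%
Summit Lending: (1 + 0.119/365)^365 − 1 = 12.635%
The lowest effective annual rate is Pioneer Trust at 11.351%.

Pioneer Trust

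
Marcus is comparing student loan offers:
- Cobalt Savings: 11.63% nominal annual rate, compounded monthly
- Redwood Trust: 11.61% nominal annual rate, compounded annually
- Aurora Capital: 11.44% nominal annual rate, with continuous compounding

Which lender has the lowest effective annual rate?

Cobalt Savings: (1 + 0.1163/12)^12 − 1 = 12.270%
Redwood Trust: compounded annually, EAR = 11.610%
Aurora Capital: e^0.1144 − 1 = 12.120%
The lowest effective annual rate is Redwood Trust at 11.610%.

Redwood Trust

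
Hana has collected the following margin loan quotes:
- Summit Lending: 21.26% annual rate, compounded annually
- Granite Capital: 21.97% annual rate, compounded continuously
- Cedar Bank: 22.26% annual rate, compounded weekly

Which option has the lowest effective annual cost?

Summit Lending: compounded annually, EAR = 21.260%
Granite Capital: e^0.2197 − 1 = 24.570%
Cedar Bank: (1 + 0.2226/52)^52 − 1 = 24.873%
The lowest effective annual rate is Summit Lending at 21.260%.

Summit Lending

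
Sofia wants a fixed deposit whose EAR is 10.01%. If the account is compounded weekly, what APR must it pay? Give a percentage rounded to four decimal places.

9.5489%

(1 + r/52)^52 − 1 = 0.1001, so 1 + r/52 = 1.1001^(1/52).
r/52 = 0.001836, so r = 0.095489 = 9.5489%.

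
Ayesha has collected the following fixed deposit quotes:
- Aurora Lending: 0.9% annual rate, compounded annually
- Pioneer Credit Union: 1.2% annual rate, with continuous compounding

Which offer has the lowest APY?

Aurora Lending: compounded annually, EAR = 0.900%
Pioneer Credit Union: e^0.012 − 1 = 1.207%
The lowest effective annual rate is Aurora Lending at 0.900%.

Aurora Lending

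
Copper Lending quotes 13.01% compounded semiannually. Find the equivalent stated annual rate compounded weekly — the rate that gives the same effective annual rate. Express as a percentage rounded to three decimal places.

EAR = (1 + 0.1301/2)^2 − 1 = 0.134332.
Solve (1 + r/52)^52 = 1.134332: r/52 = 1.134332^(1/52) − 1 = 0.002427, so r = 0.126196 = 12.620%.

12.620%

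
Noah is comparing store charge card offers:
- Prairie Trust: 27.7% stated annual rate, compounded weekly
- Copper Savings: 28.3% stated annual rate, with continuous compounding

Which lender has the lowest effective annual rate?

Prairie Trust

Prairie Trust: (1 + 0.277/52)^52 − 1 = 31.820%
Copper Savings: e^0.283 − 1 = 32.711%
The lowest effective annual rate is Prairie Trust at 31.820%.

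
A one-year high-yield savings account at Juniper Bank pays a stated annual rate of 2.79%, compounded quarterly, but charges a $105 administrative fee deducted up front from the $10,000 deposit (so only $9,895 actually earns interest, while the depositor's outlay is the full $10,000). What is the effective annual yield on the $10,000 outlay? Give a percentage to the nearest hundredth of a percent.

Value after one year: 9,895 × (1 + 0.0279/4)^4 = 9,895 × 1.028193 = $10,173.97.
Effective yield on the $10,000 outlay: 10,173.97 / 10,000 − 1 = 0.017397 = 1.74%.

1.74%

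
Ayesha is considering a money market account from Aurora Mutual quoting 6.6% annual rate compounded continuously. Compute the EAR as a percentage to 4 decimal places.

With continuous compounding, EAR = e^0.066 − 1.
e^0.066 = 1.068227, so EAR = 0.068227 = 6.8227%.

6.8227%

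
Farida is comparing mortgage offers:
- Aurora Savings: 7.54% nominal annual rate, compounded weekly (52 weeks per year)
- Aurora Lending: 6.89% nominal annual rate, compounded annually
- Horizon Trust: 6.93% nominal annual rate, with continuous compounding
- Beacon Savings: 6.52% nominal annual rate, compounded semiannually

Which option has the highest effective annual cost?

Aurora Savings: (1 + 0.0754/52)^52 − 1 = 7.826%
Aurora Lending: compounded annually, EAR = 6.890%
Horizon Trust: e^0.0693 − 1 = 7.176%
Beacon Savings: (1 + 0.0652/2)^2 − 1 = 6.626%
The highest effective annual rate is Aurora Savings at 7.826%.

Aurora Savings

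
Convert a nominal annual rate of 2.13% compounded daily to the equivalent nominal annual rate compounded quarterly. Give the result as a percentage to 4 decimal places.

2.1356%

EAR = (1 + 0.0213/365)^365 − 1 = 0.021528.
Solve (1 + r/4)^4 = 1.021528: r/4 = 1.021528^(1/4) − 1 = 0.005339, so r = 0.021356 = 2.1356%.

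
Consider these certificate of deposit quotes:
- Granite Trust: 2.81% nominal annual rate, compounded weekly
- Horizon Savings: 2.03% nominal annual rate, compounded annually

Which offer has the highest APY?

Granite Trust

Granite Trust: (1 + 0.0281/52)^52 − 1 = 2.849%
Horizon Savings: compounded annually, EAR = 2.030%
The highest effective annual rate is Granite Trust at 2.849%.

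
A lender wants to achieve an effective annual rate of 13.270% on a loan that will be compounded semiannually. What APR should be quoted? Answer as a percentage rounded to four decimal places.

(1 + r/2)^2 − 1 = 0.13270, so 1 + r/2 = 1.13270^(1/2).
r/2 = 0.064284, so r = 0.128568 = 12.8568%.

12.8568%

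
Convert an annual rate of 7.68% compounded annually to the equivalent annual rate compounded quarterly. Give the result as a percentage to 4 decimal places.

Compounded annually, EAR = nominal = 0.076800.
Solve (1 + r/4)^4 = 1.076800: r/4 = 1.076800^(1/4) − 1 = 0.018671, so r = 0.074682 = 7.4682%.

7.4682%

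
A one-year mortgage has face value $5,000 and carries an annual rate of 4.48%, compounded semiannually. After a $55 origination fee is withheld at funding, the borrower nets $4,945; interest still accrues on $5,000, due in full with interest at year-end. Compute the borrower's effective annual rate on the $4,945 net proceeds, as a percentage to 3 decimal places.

Amount owed after one year: 5,000 × (1 + 0.0448/2)^2 = 5,000 × 1.045302 = $5,226.51.
Effective rate on net proceeds: 5,226.51 / 4,945 − 1 = 0.056928 = 5.693%.

5.693%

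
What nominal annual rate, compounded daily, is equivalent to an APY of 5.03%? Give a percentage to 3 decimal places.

(1 + r/365)^365 − 1 = 0.0503, so 1 + r/365 = 1.0503^(1/365).
r/365 = 0.000134, so r = 0.049079 = 4.908%.

4.908%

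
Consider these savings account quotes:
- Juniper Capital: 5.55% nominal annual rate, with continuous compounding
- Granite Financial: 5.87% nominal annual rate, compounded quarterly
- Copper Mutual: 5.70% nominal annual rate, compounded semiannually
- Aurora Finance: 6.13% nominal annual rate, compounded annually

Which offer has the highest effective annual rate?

Juniper Capital: e^0.0555 − 1 = 5.707%
Granite Financial: (1 + 0.0587/4)^4 − 1 = 6.000%
Copper Mutual: (1 + 0.0570/2)^2 − 1 = 5.781%
Aurora Finance: compounded annually, EAR = 6.130%
The highest effective annual rate is Aurora Finance at 6.130%.

Aurora Finance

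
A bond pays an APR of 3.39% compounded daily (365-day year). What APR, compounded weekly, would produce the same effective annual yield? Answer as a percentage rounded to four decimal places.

3.3909%

EAR = (1 + 0.0339/365)^365 − 1 = 0.034480.
Solve (1 + r/52)^52 = 1.034480: r/52 = 1.034480^(1/52) − 1 = 0.000652, so r = 0.033909 = 3.3909%.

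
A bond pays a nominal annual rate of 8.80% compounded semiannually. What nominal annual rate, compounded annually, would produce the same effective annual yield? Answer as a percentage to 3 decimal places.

EAR = (1 + 0.0880/2)^2 − 1 = 0.089936.
Compounded annually, the equivalent nominal rate is the EAR itself: 8.994%.

8.994%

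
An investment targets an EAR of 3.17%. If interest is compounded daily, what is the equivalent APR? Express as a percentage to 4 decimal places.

3.1209%

(1 + r/365)^365 − 1 = 0.0317, so 1 + r/365 = 1.0317^(1/365).
r/365 = 0.000086, so r = 0.031209 = 3.1209%.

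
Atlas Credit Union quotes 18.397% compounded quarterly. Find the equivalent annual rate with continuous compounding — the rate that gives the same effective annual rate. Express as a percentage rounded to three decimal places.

EAR = (1 + 0.18397/4)^4 − 1 = 0.197055.
Equivalent continuous rate: r = ln(1 + 0.197055) = 0.179865 = 17.986%.

17.986%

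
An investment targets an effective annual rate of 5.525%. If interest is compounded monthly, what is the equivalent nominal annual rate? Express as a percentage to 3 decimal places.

5.390%

(1 + r/12)^12 − 1 = 0.05525, so 1 + r/12 = 1.05525^(1/12).
r/12 = 0.004492, so r = 0.053898 = 5.390%.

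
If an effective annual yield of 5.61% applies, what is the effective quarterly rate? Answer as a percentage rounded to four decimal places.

The per-quarter rate i satisfies (1 + i)^4 = 1 + 0.0561.
i = 1.0561^(1/4) − 1 = 0.0137392 = 1.3739%.

1.3739%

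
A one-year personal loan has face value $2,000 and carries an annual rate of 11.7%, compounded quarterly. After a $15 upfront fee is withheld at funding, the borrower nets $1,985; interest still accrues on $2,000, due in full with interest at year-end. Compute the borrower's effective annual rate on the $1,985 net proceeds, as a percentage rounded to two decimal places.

Amount owed after one year: 2,000 × (1 + 0.117/4)^4 = 2,000 × 1.122234 = $2,244.47.
Effective rate on net proceeds: 2,244.47 / 1,985 − 1 = 0.130715 = 13.07%.

13.07%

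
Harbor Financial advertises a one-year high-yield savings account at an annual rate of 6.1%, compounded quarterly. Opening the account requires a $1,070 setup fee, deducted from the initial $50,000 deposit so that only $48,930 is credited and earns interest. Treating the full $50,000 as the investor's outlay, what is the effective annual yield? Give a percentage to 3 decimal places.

Value after one year: 48,930 × (1 + 0.061/4)^4 = 48,930 × 1.062410 = $51,983.70.
Effective yield on the $50,000 outlay: 51,983.70 / 50,000 − 1 = 0.039674 = 3.967%.

3.967%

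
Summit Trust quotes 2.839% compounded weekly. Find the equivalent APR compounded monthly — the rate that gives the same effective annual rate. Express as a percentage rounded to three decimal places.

2.842%

EAR = (1 + 0.02839/52)^52 − 1 = 0.028789.
Solve (1 + r/12)^12 = 1.028789: r/12 = 1.028789^(1/12) − 1 = 0.002368, so r = 0.028416 = 2.842%.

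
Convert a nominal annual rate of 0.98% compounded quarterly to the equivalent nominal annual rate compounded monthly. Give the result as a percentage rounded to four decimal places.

EAR = (1 + 0.0098/4)^4 − 1 = 0.009836.
Solve (1 + r/12)^12 = 1.009836: r/12 = 1.009836^(1/12) − 1 = 0.000816, so r = 0.009792 = 0.9792%.

0.9792%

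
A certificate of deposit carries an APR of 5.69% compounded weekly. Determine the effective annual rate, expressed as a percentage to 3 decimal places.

EAR = (1 + 0.0569/52)^52 − 1.
= 1.058517 − 1 = 5.852%.

5.852%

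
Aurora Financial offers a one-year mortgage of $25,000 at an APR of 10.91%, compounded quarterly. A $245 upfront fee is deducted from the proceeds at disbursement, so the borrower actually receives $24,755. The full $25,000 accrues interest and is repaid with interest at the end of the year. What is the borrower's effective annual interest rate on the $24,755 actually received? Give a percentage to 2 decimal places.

Amount owed after one year: 25,000 × (1 + 0.1091/4)^4 = 25,000 × 1.113645 = $27,841.13.
Effective rate on net proceeds: 27,841.13 / 24,755 − 1 = 0.124667 = 12.47%.

12.47%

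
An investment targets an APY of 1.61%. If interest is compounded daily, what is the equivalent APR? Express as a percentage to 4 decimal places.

1.5972%

(1 + r/365)^365 − 1 = 0.0161, so 1 + r/365 = 1.0161^(1/365).
r/365 = 0.000044, so r = 0.015972 = 1.5972%.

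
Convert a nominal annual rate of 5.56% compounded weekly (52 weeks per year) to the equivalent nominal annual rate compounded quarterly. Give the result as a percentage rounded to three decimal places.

EAR = (1 + 0.0556/52)^52 − 1 = 0.057143.
Solve (1 + r/4)^4 = 1.057143: r/4 = 1.057143^(1/4) − 1 = 0.013990, so r = 0.055958 = 5.596%.

5.596%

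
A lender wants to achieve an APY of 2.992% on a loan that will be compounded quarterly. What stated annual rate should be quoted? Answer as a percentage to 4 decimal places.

2.9590%

(1 + r/4)^4 − 1 = 0.02992, so 1 + r/4 = 1.02992^(1/4).
r/4 = 0.007398, so r = 0.029590 = 2.9590%.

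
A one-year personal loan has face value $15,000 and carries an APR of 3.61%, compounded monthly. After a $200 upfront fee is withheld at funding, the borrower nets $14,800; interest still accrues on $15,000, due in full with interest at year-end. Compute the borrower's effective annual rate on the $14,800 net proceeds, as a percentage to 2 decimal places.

5.07%

Amount owed after one year: 15,000 × (1 + 0.0361/12)^12 = 15,000 × 1.036703 = $15,550.55.
Effective rate on net proceeds: 15,550.55 / 14,800 − 1 = 0.050713 = 5.07%.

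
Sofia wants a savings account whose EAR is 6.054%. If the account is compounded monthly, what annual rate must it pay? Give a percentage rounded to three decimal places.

5.892%

(1 + r/12)^12 − 1 = 0.06054, so 1 + r/12 = 1.06054^(1/12).
r/12 = 0.004910, so r = 0.058922 = 5.892%.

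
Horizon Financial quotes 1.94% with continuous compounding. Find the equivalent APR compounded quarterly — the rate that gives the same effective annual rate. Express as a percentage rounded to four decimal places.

1.9447%

EAR under continuous compounding: e^0.0194 − 1 = 0.019589.
Solve (1 + r/4)^4 = 1.019589: r/4 = 1.019589^(1/4) − 1 = 0.004862, so r = 0.019447 = 1.9447%.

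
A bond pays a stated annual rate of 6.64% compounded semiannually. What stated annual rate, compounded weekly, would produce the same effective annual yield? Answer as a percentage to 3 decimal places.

EAR = (1 + 0.0664/2)^2 − 1 = 0.067502.
Solve (1 + r/52)^52 = 1.067502: r/52 = 1.067502^(1/52) − 1 = 0.001257, so r = 0.065363 = 6.536%.

6.536%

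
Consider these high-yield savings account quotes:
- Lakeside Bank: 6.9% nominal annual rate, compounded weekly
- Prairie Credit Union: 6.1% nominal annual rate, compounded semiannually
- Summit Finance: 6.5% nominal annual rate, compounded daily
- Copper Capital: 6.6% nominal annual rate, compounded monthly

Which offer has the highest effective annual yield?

Lakeside Bank

Lakeside Bank: (1 + 0.069/52)^52 − 1 = 7.139%
Prairie Credit Union: (1 + 0.061/2)^2 − 1 = 6.193%
Summit Finance: (1 + 0.065/365)^365 − 1 = 6.715%
Copper Capital: (1 + 0.066/12)^12 − 1 = 6.803%
The highest effective annual rate is Lakeside Bank at 7.139%.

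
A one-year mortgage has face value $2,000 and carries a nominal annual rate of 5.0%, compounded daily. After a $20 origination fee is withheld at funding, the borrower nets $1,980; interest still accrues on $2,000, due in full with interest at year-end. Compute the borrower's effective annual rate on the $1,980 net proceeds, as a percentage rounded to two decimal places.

Amount owed after one year: 2,000 × (1 + 0.050/365)^365 = 2,000 × 1.051267 = $2,102.53.
Effective rate on net proceeds: 2,102.53 / 1,980 − 1 = 0.061886 = 6.19%.

6.19%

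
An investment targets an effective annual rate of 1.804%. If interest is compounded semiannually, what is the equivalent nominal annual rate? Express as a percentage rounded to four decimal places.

(1 + r/2)^2 − 1 = 0.01804, so 1 + r/2 = 1.01804^(1/2).
r/2 = 0.008980, so r = 0.017959 = 1.7959%.

1.7959%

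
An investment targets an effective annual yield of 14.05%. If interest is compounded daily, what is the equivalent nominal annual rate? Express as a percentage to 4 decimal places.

13.1490%

(1 + r/365)^365 − 1 = 0.1405, so 1 + r/365 = 1.1405^(1/365).
r/365 = 0.000360, so r = 0.131490 = 13.1490%.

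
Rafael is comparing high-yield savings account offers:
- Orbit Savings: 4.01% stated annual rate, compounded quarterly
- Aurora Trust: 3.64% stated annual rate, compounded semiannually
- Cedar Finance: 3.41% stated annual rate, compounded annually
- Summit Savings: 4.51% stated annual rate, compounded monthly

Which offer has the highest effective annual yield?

Orbit Savings: (1 + 0.0401/4)^4 − 1 = 4.071%
Aurora Trust: (1 + 0.0364/2)^2 − 1 = 3.673%
Cedar Finance: compounded annually, EAR = 3.410%
Summit Savings: (1 + 0.0451/12)^12 − 1 = 4.604%
The highest effective annual rate is Summit Savings at 4.604%.

Summit Savings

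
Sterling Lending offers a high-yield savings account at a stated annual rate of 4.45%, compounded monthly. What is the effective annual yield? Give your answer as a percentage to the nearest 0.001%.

EAR = (1 + 0.0445/12)^12 − 1.
= 1.045419 − 1 = 4.542%.

4.542%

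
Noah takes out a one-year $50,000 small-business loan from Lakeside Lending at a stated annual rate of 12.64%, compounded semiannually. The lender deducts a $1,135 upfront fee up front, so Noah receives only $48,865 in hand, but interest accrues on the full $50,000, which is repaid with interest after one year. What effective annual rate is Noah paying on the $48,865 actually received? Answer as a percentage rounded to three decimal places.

15.665%

Amount owed after one year: 50,000 × (1 + 0.1264/2)^2 = 50,000 × 1.130394 = $56,519.71.
Effective rate on net proceeds: 56,519.71 / 48,865 − 1 = 0.156650 = 15.665%.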